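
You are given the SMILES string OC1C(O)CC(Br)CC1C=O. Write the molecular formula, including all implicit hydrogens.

Walk through each heavy atom and fill implicit hydrogens from standard valence (C 4, N 3, O 2, S 2, halogen 1):
  atom 1: O, bond orders sum to 1 (valence 2) → 1 H
  atom 2: C, bond orders sum to 3 (valence 4) → 1 H
  atom 3: C, bond orders sum to 3 (valence 4) → 1 H
  atom 4: O, bond orders sum to 1 (valence 2) → 1 H
  atom 5: C, bond orders sum to 2 (valence 4) → 2 H
  atom 6: C, bond orders sum to 3 (valence 4) → 1 H
  atom 7: Br (halogen, monovalent) → 0 H
  atom 8: C, bond orders sum to 2 (valence 4) → 2 H
  atom 9: C, bond orders sum to 3 (valence 4) → 1 H
  atom 10: C, bond orders sum to 3 (valence 4) → 1 H
  atom 11: O, bond orders sum to 2 (valence 2) → 0 H
Totals → C:7, H:11, Br:1, O:3.

C7H11BrO3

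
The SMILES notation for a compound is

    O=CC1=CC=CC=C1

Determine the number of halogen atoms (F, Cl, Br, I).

Scan the SMILES for the halogen motif — none present.
Groups that are present: 1 aldehyde.

0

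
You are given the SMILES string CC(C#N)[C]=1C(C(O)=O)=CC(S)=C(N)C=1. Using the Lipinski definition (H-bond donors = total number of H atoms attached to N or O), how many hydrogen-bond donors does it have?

Donors: find every N or O and count the H atoms it carries.
  atom 4 (N): bond orders sum to 3 → 0 H
  atom 8 (O): bond orders sum to 1 → 1 H
  atom 9 (O): bond orders sum to 2 → 0 H
  atom 14 (N): bond orders sum to 1 → 2 H
Lipinski HBD = 3.

3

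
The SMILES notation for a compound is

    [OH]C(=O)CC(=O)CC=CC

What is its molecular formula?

C7H10O3

Walk through each heavy atom and fill implicit hydrogens from standard valence (C 4, N 3, O 2, S 2, halogen 1):
  atom 1: O with explicit H count 1
  atom 2: C, bond orders sum to 4 (valence 4) → 0 H
  atom 3: O, bond orders sum to 2 (valence 2) → 0 H
  atom 4: C, bond orders sum to 2 (valence 4) → 2 H
  atom 5: C, bond orders sum to 4 (valence 4) → 0 H
  atom 6: O, bond orders sum to 2 (valence 2) → 0 H
  atom 7: C, bond orders sum to 2 (valence 4) → 2 H
  atom 8: C, bond orders sum to 3 (valence 4) → 1 H
  atom 9: C, bond orders sum to 3 (valence 4) → 1 H
  atom 10: C, bond orders sum to 1 (valence 4) → 3 H
Totals → C:7, H:10, O:3.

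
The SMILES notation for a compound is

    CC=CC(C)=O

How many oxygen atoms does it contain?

1

Scan the SMILES for O atoms (remember two-letter symbols like Cl and Br are single atoms).
Oxygen count: 1.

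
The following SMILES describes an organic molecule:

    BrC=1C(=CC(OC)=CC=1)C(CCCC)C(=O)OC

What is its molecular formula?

C14H19BrO3

Walk through each heavy atom and fill implicit hydrogens from standard valence (C 4, N 3, O 2, S 2, halogen 1):
  atom 1: Br (halogen, monovalent) → 0 H
  atom 2: C, bond orders sum to 4 (valence 4) → 0 H
  atom 3: C, bond orders sum to 4 (valence 4) → 0 H
  atom 4: C, bond orders sum to 3 (valence 4) → 1 H
  atom 5: C, bond orders sum to 4 (valence 4) → 0 H
  atom 6: O, bond orders sum to 2 (valence 2) → 0 H
  atom 7: C, bond orders sum to 1 (valence 4) → 3 H
  atom 8: C, bond orders sum to 3 (valence 4) → 1 H
  atom 9: C, bond orders sum to 3 (valence 4) → 1 H
  atom 10: C, bond orders sum to 3 (valence 4) → 1 H
  atom 11: C, bond orders sum to 2 (valence 4) → 2 H
  atom 12: C, bond orders sum to 2 (valence 4) → 2 H
  atom 13: C, bond orders sum to 2 (valence 4) → 2 H
  atom 14: C, bond orders sum to 1 (valence 4) → 3 H
  atom 15: C, bond orders sum to 4 (valence 4) → 0 H
  atom 16: O, bond orders sum to 2 (valence 2) → 0 H
  atom 17: O, bond orders sum to 2 (valence 2) → 0 H
  atom 18: C, bond orders sum to 1 (valence 4) → 3 H
Totals → C:14, H:19, Br:1, O:3.
In Hill order: C14H19BrO3.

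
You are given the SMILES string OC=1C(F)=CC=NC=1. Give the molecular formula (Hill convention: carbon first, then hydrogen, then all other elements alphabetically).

C5H4FNO

Walk through each heavy atom and fill implicit hydrogens from standard valence (C 4, N 3, O 2, S 2, halogen 1):
  atom 1: O, bond orders sum to 1 (valence 2) → 1 H
  atom 2: C, bond orders sum to 4 (valence 4) → 0 H
  atom 3: C, bond orders sum to 4 (valence 4) → 0 H
  atom 4: F (halogen, monovalent) → 0 H
  atom 5: C, bond orders sum to 3 (valence 4) → 1 H
  atom 6: C, bond orders sum to 3 (valence 4) → 1 H
  atom 7: N, bond orders sum to 3 (valence 3) → 0 H
  atom 8: C, bond orders sum to 3 (valence 4) → 1 H
Totals → C:5, H:4, F:1, N:1, O:1.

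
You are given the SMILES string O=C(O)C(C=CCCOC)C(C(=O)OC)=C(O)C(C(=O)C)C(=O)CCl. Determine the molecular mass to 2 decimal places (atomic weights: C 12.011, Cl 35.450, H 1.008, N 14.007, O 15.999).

376.79 g/mol

First, the molecular formula is C16H21ClO8 (counting implicit H from valence).
  C: 16 × 12.011 = 192.176
  Cl: 1 × 35.450 = 35.450
  H: 21 × 1.008 = 21.168
  O: 8 × 15.999 = 127.992
Sum: 16×12.011 + 1×35.450 + 21×1.008 + 8×15.999 = 376.786 → 376.79 g/mol.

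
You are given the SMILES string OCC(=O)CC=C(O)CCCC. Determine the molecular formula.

C9H16O3

Walk through each heavy atom and fill implicit hydrogens from standard valence (C 4, N 3, O 2, S 2, halogen 1):
  atom 1: O, bond orders sum to 1 (valence 2) → 1 H
  atom 2: C, bond orders sum to 2 (valence 4) → 2 H
  atom 3: C, bond orders sum to 4 (valence 4) → 0 H
  atom 4: O, bond orders sum to 2 (valence 2) → 0 H
  atom 5: C, bond orders sum to 2 (valence 4) → 2 H
  atom 6: C, bond orders sum to 3 (valence 4) → 1 H
  atom 7: C, bond orders sum to 4 (valence 4) → 0 H
  atom 8: O, bond orders sum to 1 (valence 2) → 1 H
  atom 9: C, bond orders sum to 2 (valence 4) → 2 H
  atom 10: C, bond orders sum to 2 (valence 4) → 2 H
  atom 11: C, bond orders sum to 2 (valence 4) → 2 H
  atom 12: C, bond orders sum to 1 (valence 4) → 3 H
Totals → C:9, H:16, O:3.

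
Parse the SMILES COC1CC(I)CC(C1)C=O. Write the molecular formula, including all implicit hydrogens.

Walk through each heavy atom and fill implicit hydrogens from standard valence (C 4, N 3, O 2, S 2, halogen 1):
  atom 1: C, bond orders sum to 1 (valence 4) → 3 H
  atom 2: O, bond orders sum to 2 (valence 2) → 0 H
  atom 3: C, bond orders sum to 3 (valence 4) → 1 H
  atom 4: C, bond orders sum to 2 (valence 4) → 2 H
  atom 5: C, bond orders sum to 3 (valence 4) → 1 H
  atom 6: I (halogen, monovalent) → 0 H
  atom 7: C, bond orders sum to 2 (valence 4) → 2 H
  atom 8: C, bond orders sum to 3 (valence 4) → 1 H
  atom 9: C, bond orders sum to 2 (valence 4) → 2 H
  atom 10: C, bond orders sum to 3 (valence 4) → 1 H
  atom 11: O, bond orders sum to 2 (valence 2) → 0 H
Totals → C:8, H:13, I:1, O:2.

C8H13IO2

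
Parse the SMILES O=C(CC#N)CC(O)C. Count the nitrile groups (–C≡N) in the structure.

1

The nitrile motif appears at heavy-atom position 4 in the SMILES.
Other groups present: 1 hydroxyl, 1 ketone.
Nitrile count: 1.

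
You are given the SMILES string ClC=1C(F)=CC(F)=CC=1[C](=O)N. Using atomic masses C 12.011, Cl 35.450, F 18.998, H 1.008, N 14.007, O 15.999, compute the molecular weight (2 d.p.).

191.56 g/mol

First, the molecular formula is C7H4ClF2NO (counting implicit H from valence).
  C: 7 × 12.011 = 84.077
  Cl: 1 × 35.450 = 35.450
  F: 2 × 18.998 = 37.996
  H: 4 × 1.008 = 4.032
  N: 1 × 14.007 = 14.007
  O: 1 × 15.999 = 15.999
Sum: 7×12.011 + 1×35.450 + 2×18.998 + 4×1.008 + 1×14.007 + 1×15.999 = 191.561 → 191.56 g/mol.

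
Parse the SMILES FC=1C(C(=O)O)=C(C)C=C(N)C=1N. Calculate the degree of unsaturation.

Molecular formula: C8H9FN2O2.
DoU = (2C + 2 + N − H − X) / 2, where X is the halogen count and O/S are ignored.
    = (2·8 + 2 + 2 − 9 − 1) / 2 = 10 / 2 = 5.

5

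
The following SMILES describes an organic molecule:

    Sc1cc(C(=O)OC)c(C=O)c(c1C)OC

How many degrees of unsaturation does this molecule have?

6

Molecular formula: C11H12O4S.
DoU = (2C + 2 + N − H − X) / 2, where X is the halogen count and O/S are ignored.
    = (2·11 + 2 + 0 − 12 − 0) / 2 = 12 / 2 = 6.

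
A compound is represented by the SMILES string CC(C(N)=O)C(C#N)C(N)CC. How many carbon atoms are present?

8

Count every carbon token in the SMILES (each C, including those in ring-closure positions and inside branches).
Carbon count: 8.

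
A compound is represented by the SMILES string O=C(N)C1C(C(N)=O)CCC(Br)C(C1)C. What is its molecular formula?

Walk through each heavy atom and fill implicit hydrogens from standard valence (C 4, N 3, O 2, S 2, halogen 1):
  atom 1: O, bond orders sum to 2 (valence 2) → 0 H
  atom 2: C, bond orders sum to 4 (valence 4) → 0 H
  atom 3: N, bond orders sum to 1 (valence 3) → 2 H
  atom 4: C, bond orders sum to 3 (valence 4) → 1 H
  atom 5: C, bond orders sum to 3 (valence 4) → 1 H
  atom 6: C, bond orders sum to 4 (valence 4) → 0 H
  atom 7: N, bond orders sum to 1 (valence 3) → 2 H
  atom 8: O, bond orders sum to 2 (valence 2) → 0 H
  atom 9: C, bond orders sum to 2 (valence 4) → 2 H
  atom 10: C, bond orders sum to 2 (valence 4) → 2 H
  atom 11: C, bond orders sum to 3 (valence 4) → 1 H
  atom 12: Br (halogen, monovalent) → 0 H
  atom 13: C, bond orders sum to 3 (valence 4) → 1 H
  atom 14: C, bond orders sum to 2 (valence 4) → 2 H
  atom 15: C, bond orders sum to 1 (valence 4) → 3 H
Totals → C:10, H:17, Br:1, N:2, O:2.

C10H17BrN2O2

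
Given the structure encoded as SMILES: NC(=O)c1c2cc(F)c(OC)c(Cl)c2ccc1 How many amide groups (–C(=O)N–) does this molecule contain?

The amide motif appears at heavy-atom position 2 in the SMILES.
Other groups present: 1 ether.
Amide count: 1.

1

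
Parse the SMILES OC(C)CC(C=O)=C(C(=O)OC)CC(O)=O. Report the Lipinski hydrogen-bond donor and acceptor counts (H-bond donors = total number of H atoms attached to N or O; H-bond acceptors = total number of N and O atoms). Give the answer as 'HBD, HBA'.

Donors: find every N or O and count the H atoms it carries.
  atom 1 (O): bond orders sum to 1 → 1 H
  atom 7 (O): bond orders sum to 2 → 0 H
  atom 10 (O): bond orders sum to 2 → 0 H
  atom 11 (O): bond orders sum to 2 → 0 H
  atom 15 (O): bond orders sum to 1 → 1 H
  atom 16 (O): bond orders sum to 2 → 0 H
Lipinski HBD = 2.
Acceptors: N atoms = 0, O atoms = 6 → HBA = 6.

2, 6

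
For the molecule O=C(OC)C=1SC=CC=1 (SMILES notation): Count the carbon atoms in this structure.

6

Count every carbon token in the SMILES (each C, including those in ring-closure positions and inside branches).
Carbon count: 6.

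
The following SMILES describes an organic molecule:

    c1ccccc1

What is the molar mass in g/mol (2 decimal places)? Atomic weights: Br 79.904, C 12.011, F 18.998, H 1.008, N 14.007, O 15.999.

78.11 g/mol

First, the molecular formula is C6H6 (counting implicit H from valence).
  C: 6 × 12.011 = 72.066
  H: 6 × 1.008 = 6.048
Sum: 6×12.011 + 6×1.008 = 78.114 → 78.11 g/mol.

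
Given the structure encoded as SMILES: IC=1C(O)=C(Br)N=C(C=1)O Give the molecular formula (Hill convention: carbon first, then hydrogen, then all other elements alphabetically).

C5H3BrINO2

Walk through each heavy atom and fill implicit hydrogens from standard valence (C 4, N 3, O 2, S 2, halogen 1):
  atom 1: I (halogen, monovalent) → 0 H
  atom 2: C, bond orders sum to 4 (valence 4) → 0 H
  atom 3: C, bond orders sum to 4 (valence 4) → 0 H
  atom 4: O, bond orders sum to 1 (valence 2) → 1 H
  atom 5: C, bond orders sum to 4 (valence 4) → 0 H
  atom 6: Br (halogen, monovalent) → 0 H
  atom 7: N, bond orders sum to 3 (valence 3) → 0 H
  atom 8: C, bond orders sum to 4 (valence 4) → 0 H
  atom 9: C, bond orders sum to 3 (valence 4) → 1 H
  atom 10: O, bond orders sum to 1 (valence 2) → 1 H
Totals → C:5, H:3, Br:1, I:1, N:1, O:2.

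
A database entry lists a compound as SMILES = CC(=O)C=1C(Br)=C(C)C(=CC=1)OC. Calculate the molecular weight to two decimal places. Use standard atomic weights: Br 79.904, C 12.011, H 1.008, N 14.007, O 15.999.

First, the molecular formula is C10H11BrO2 (counting implicit H from valence).
  Br: 1 × 79.904 = 79.904
  C: 10 × 12.011 = 120.110
  H: 11 × 1.008 = 11.088
  O: 2 × 15.999 = 31.998
Sum: 1×79.904 + 10×12.011 + 11×1.008 + 2×15.999 = 243.100 → 243.10 g/mol.

243.10 g/mol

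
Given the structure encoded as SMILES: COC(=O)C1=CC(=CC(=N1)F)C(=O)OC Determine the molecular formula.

C9H8FNO4

Walk through each heavy atom and fill implicit hydrogens from standard valence (C 4, N 3, O 2, S 2, halogen 1):
  atom 1: C, bond orders sum to 1 (valence 4) → 3 H
  atom 2: O, bond orders sum to 2 (valence 2) → 0 H
  atom 3: C, bond orders sum to 4 (valence 4) → 0 H
  atom 4: O, bond orders sum to 2 (valence 2) → 0 H
  atom 5: C, bond orders sum to 4 (valence 4) → 0 H
  atom 6: C, bond orders sum to 3 (valence 4) → 1 H
  atom 7: C, bond orders sum to 4 (valence 4) → 0 H
  atom 8: C, bond orders sum to 3 (valence 4) → 1 H
  atom 9: C, bond orders sum to 4 (valence 4) → 0 H
  atom 10: N, bond orders sum to 3 (valence 3) → 0 H
  atom 11: F (halogen, monovalent) → 0 H
  atom 12: C, bond orders sum to 4 (valence 4) → 0 H
  atom 13: O, bond orders sum to 2 (valence 2) → 0 H
  atom 14: O, bond orders sum to 2 (valence 2) → 0 H
  atom 15: C, bond orders sum to 1 (valence 4) → 3 H
Totals → C:9, H:8, F:1, N:1, O:4.
In Hill order: C9H8FNO4.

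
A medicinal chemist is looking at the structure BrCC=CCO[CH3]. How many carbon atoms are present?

5

Count every carbon token in the SMILES (each C, including those in ring-closure positions and inside branches).
Carbon count: 5.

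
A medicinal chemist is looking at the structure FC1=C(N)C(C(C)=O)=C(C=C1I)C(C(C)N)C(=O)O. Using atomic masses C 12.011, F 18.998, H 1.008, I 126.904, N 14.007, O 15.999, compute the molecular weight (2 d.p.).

First, the molecular formula is C12H14FIN2O3 (counting implicit H from valence).
  C: 12 × 12.011 = 144.132
  F: 1 × 18.998 = 18.998
  H: 14 × 1.008 = 14.112
  I: 1 × 126.904 = 126.904
  N: 2 × 14.007 = 28.014
  O: 3 × 15.999 = 47.997
Sum: 12×12.011 + 1×18.998 + 14×1.008 + 1×126.904 + 2×14.007 + 3×15.999 = 380.157 → 380.16 g/mol.

380.16 g/mol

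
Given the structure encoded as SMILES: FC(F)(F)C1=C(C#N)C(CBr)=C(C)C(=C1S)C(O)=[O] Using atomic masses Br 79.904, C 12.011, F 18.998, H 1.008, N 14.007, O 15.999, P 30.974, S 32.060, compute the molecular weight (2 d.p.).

First, the molecular formula is C11H7BrF3NO2S (counting implicit H from valence).
  Br: 1 × 79.904 = 79.904
  C: 11 × 12.011 = 132.121
  F: 3 × 18.998 = 56.994
  H: 7 × 1.008 = 7.056
  N: 1 × 14.007 = 14.007
  O: 2 × 15.999 = 31.998
  S: 1 × 32.060 = 32.060
Sum: 1×79.904 + 11×12.011 + 3×18.998 + 7×1.008 + 1×14.007 + 2×15.999 + 1×32.060 = 354.140 → 354.14 g/mol.

354.14 g/mol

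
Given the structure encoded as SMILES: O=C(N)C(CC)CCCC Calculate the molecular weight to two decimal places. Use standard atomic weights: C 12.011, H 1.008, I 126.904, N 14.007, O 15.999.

First, the molecular formula is C8H17NO (counting implicit H from valence).
  C: 8 × 12.011 = 96.088
  H: 17 × 1.008 = 17.136
  N: 1 × 14.007 = 14.007
  O: 1 × 15.999 = 15.999
Sum: 8×12.011 + 17×1.008 + 1×14.007 + 1×15.999 = 143.230 → 143.23 g/mol.

143.23 g/mol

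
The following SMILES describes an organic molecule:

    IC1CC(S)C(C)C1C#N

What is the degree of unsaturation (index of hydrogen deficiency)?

3

Molecular formula: C7H10INS.
DoU = (2C + 2 + N − H − X) / 2, where X is the halogen count and O/S are ignored.
    = (2·7 + 2 + 1 − 10 − 1) / 2 = 6 / 2 = 3.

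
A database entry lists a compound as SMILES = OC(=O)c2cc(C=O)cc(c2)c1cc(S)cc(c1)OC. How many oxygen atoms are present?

Scan the SMILES for O atoms (remember two-letter symbols like Cl and Br are single atoms).
Oxygen count: 4.

4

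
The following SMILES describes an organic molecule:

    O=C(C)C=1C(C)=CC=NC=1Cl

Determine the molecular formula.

C8H8ClNO

Walk through each heavy atom and fill implicit hydrogens from standard valence (C 4, N 3, O 2, S 2, halogen 1):
  atom 1: O, bond orders sum to 2 (valence 2) → 0 H
  atom 2: C, bond orders sum to 4 (valence 4) → 0 H
  atom 3: C, bond orders sum to 1 (valence 4) → 3 H
  atom 4: C, bond orders sum to 4 (valence 4) → 0 H
  atom 5: C, bond orders sum to 4 (valence 4) → 0 H
  atom 6: C, bond orders sum to 1 (valence 4) → 3 H
  atom 7: C, bond orders sum to 3 (valence 4) → 1 H
  atom 8: C, bond orders sum to 3 (valence 4) → 1 H
  atom 9: N, bond orders sum to 3 (valence 3) → 0 H
  atom 10: C, bond orders sum to 4 (valence 4) → 0 H
  atom 11: Cl (halogen, monovalent) → 0 H
Totals → C:8, H:8, Cl:1, N:1, O:1.
In Hill order: C8H8ClNO.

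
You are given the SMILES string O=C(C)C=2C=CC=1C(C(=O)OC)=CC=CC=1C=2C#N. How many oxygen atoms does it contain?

Scan the SMILES for O atoms (remember two-letter symbols like Cl and Br are single atoms).
Oxygen count: 3.

3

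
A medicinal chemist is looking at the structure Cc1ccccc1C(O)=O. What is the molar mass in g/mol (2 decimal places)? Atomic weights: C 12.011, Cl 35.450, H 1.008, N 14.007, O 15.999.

First, the molecular formula is C8H8O2 (counting implicit H from valence).
  C: 8 × 12.011 = 96.088
  H: 8 × 1.008 = 8.064
  O: 2 × 15.999 = 31.998
Sum: 8×12.011 + 8×1.008 + 2×15.999 = 136.150 → 136.15 g/mol.

136.15 g/mol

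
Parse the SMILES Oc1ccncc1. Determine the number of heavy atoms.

7

Every atom symbol written in the SMILES (organic subset) is one heavy atom; implicit H are not written.
Heavy atoms by element → C:5, N:1, O:1.
Total: 7.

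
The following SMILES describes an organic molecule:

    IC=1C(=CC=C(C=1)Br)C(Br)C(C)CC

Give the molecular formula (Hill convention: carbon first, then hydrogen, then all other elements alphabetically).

C11H13Br2I

Walk through each heavy atom and fill implicit hydrogens from standard valence (C 4, N 3, O 2, S 2, halogen 1):
  atom 1: I (halogen, monovalent) → 0 H
  atom 2: C, bond orders sum to 4 (valence 4) → 0 H
  atom 3: C, bond orders sum to 4 (valence 4) → 0 H
  atom 4: C, bond orders sum to 3 (valence 4) → 1 H
  atom 5: C, bond orders sum to 3 (valence 4) → 1 H
  atom 6: C, bond orders sum to 4 (valence 4) → 0 H
  atom 7: C, bond orders sum to 3 (valence 4) → 1 H
  atom 8: Br (halogen, monovalent) → 0 H
  atom 9: C, bond orders sum to 3 (valence 4) → 1 H
  atom 10: Br (halogen, monovalent) → 0 H
  atom 11: C, bond orders sum to 3 (valence 4) → 1 H
  atom 12: C, bond orders sum to 1 (valence 4) → 3 H
  atom 13: C, bond orders sum to 2 (valence 4) → 2 H
  atom 14: C, bond orders sum to 1 (valence 4) → 3 H
Totals → C:11, H:13, Br:2, I:1.
In Hill order: C11H13Br2I.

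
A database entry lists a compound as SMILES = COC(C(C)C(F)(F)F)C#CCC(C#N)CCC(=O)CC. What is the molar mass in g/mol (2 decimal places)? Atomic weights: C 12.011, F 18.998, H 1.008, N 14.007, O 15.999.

303.32 g/mol

First, the molecular formula is C15H20F3NO2 (counting implicit H from valence).
  C: 15 × 12.011 = 180.165
  F: 3 × 18.998 = 56.994
  H: 20 × 1.008 = 20.160
  N: 1 × 14.007 = 14.007
  O: 2 × 15.999 = 31.998
Sum: 15×12.011 + 3×18.998 + 20×1.008 + 1×14.007 + 2×15.999 = 303.324 → 303.32 g/mol.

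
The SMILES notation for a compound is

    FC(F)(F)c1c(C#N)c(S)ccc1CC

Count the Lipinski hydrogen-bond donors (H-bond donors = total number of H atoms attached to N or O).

0

Donors: find every N or O and count the H atoms it carries.
  atom 8 (N): bond orders sum to 3 → 0 H
Lipinski HBD = 0.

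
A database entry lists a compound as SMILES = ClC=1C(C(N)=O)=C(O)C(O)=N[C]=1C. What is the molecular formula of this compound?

C7H7ClN2O3

Walk through each heavy atom and fill implicit hydrogens from standard valence (C 4, N 3, O 2, S 2, halogen 1):
  atom 1: Cl (halogen, monovalent) → 0 H
  atom 2: C, bond orders sum to 4 (valence 4) → 0 H
  atom 3: C, bond orders sum to 4 (valence 4) → 0 H
  atom 4: C, bond orders sum to 4 (valence 4) → 0 H
  atom 5: N, bond orders sum to 1 (valence 3) → 2 H
  atom 6: O, bond orders sum to 2 (valence 2) → 0 H
  atom 7: C, bond orders sum to 4 (valence 4) → 0 H
  atom 8: O, bond orders sum to 1 (valence 2) → 1 H
  atom 9: C, bond orders sum to 4 (valence 4) → 0 H
  atom 10: O, bond orders sum to 1 (valence 2) → 1 H
  atom 11: N, bond orders sum to 3 (valence 3) → 0 H
  atom 12: C with explicit H count 0
  atom 13: C, bond orders sum to 1 (valence 4) → 3 H
Totals → C:7, H:7, Cl:1, N:2, O:3.
In Hill order: C7H7ClN2O3.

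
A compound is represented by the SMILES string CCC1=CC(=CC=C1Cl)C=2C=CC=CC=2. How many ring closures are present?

2

In SMILES, each pair of matching ring-closure digits denotes one ring-closing bond; the number of such bonds equals the number of independent rings.
Ring-closure bonds here: 2.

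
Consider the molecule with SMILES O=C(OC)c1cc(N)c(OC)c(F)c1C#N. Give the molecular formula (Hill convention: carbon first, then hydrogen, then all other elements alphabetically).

C10H9FN2O3

Walk through each heavy atom and fill implicit hydrogens from standard valence (C 4, N 3, O 2, S 2, halogen 1); for lowercase aromatic atoms, an aromatic c carries 1 H when it has two neighbours and 0 H with three, and aromatic n carries 0 H:
  atom 1: O, bond orders sum to 2 (valence 2) → 0 H
  atom 2: C, bond orders sum to 4 (valence 4) → 0 H
  atom 3: O, bond orders sum to 2 (valence 2) → 0 H
  atom 4: C, bond orders sum to 1 (valence 4) → 3 H
  atom 5: aromatic c, 3 neighbours → 0 H
  atom 6: aromatic c, 2 neighbours → 1 H
  atom 7: aromatic c, 3 neighbours → 0 H
  atom 8: N, bond orders sum to 1 (valence 3) → 2 H
  atom 9: aromatic c, 3 neighbours → 0 H
  atom 10: O, bond orders sum to 2 (valence 2) → 0 H
  atom 11: C, bond orders sum to 1 (valence 4) → 3 H
  atom 12: aromatic c, 3 neighbours → 0 H
  atom 13: F (halogen, monovalent) → 0 H
  atom 14: aromatic c, 3 neighbours → 0 H
  atom 15: C, bond orders sum to 4 (valence 4) → 0 H
  atom 16: N, bond orders sum to 3 (valence 3) → 0 H
Totals → C:10, H:9, F:1, N:2, O:3.
In Hill order: C10H9FN2O3.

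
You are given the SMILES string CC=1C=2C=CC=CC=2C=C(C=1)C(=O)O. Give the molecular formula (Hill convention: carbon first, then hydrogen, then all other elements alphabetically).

C12H10O2

Walk through each heavy atom and fill implicit hydrogens from standard valence (C 4, N 3, O 2, S 2, halogen 1):
  atom 1: C, bond orders sum to 1 (valence 4) → 3 H
  atom 2: C, bond orders sum to 4 (valence 4) → 0 H
  atom 3: C, bond orders sum to 4 (valence 4) → 0 H
  atom 4: C, bond orders sum to 3 (valence 4) → 1 H
  atom 5: C, bond orders sum to 3 (valence 4) → 1 H
  atom 6: C, bond orders sum to 3 (valence 4) → 1 H
  atom 7: C, bond orders sum to 3 (valence 4) → 1 H
  atom 8: C, bond orders sum to 4 (valence 4) → 0 H
  atom 9: C, bond orders sum to 3 (valence 4) → 1 H
  atom 10: C, bond orders sum to 4 (valence 4) → 0 H
  atom 11: C, bond orders sum to 3 (valence 4) → 1 H
  atom 12: C, bond orders sum to 4 (valence 4) → 0 H
  atom 13: O, bond orders sum to 2 (valence 2) → 0 H
  atom 14: O, bond orders sum to 1 (valence 2) → 1 H
Totals → C:12, H:10, O:2.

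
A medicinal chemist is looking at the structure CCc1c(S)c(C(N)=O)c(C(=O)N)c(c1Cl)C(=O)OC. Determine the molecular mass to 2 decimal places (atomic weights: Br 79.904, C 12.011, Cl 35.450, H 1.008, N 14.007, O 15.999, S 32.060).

First, the molecular formula is C12H13ClN2O4S (counting implicit H from valence).
  C: 12 × 12.011 = 144.132
  Cl: 1 × 35.450 = 35.450
  H: 13 × 1.008 = 13.104
  N: 2 × 14.007 = 28.014
  O: 4 × 15.999 = 63.996
  S: 1 × 32.060 = 32.060
Sum: 12×12.011 + 1×35.450 + 13×1.008 + 2×14.007 + 4×15.999 + 1×32.060 = 316.756 → 316.76 g/mol.

316.76 g/mol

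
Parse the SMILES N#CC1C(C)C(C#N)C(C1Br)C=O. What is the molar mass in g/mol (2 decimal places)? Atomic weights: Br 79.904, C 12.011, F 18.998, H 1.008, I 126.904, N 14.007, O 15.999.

First, the molecular formula is C9H9BrN2O (counting implicit H from valence).
  Br: 1 × 79.904 = 79.904
  C: 9 × 12.011 = 108.099
  H: 9 × 1.008 = 9.072
  N: 2 × 14.007 = 28.014
  O: 1 × 15.999 = 15.999
Sum: 1×79.904 + 9×12.011 + 9×1.008 + 2×14.007 + 1×15.999 = 241.088 → 241.09 g/mol.

241.09 g/mol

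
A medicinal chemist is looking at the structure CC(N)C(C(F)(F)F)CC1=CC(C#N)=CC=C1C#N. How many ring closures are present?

In SMILES, each pair of matching ring-closure digits denotes one ring-closing bond; the number of such bonds equals the number of independent rings.
Ring-closure bonds here: 1.

1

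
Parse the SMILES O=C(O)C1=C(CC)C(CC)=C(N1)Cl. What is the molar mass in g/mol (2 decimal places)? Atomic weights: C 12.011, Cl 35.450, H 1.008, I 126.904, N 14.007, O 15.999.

201.65 g/mol

First, the molecular formula is C9H12ClNO2 (counting implicit H from valence).
  C: 9 × 12.011 = 108.099
  Cl: 1 × 35.450 = 35.450
  H: 12 × 1.008 = 12.096
  N: 1 × 14.007 = 14.007
  O: 2 × 15.999 = 31.998
Sum: 9×12.011 + 1×35.450 + 12×1.008 + 1×14.007 + 2×15.999 = 201.650 → 201.65 g/mol.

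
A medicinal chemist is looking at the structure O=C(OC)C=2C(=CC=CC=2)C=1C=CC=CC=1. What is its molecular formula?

C14H12O2

Walk through each heavy atom and fill implicit hydrogens from standard valence (C 4, N 3, O 2, S 2, halogen 1):
  atom 1: O, bond orders sum to 2 (valence 2) → 0 H
  atom 2: C, bond orders sum to 4 (valence 4) → 0 H
  atom 3: O, bond orders sum to 2 (valence 2) → 0 H
  atom 4: C, bond orders sum to 1 (valence 4) → 3 H
  atom 5: C, bond orders sum to 4 (valence 4) → 0 H
  atom 6: C, bond orders sum to 4 (valence 4) → 0 H
  atom 7: C, bond orders sum to 3 (valence 4) → 1 H
  atom 8: C, bond orders sum to 3 (valence 4) → 1 H
  atom 9: C, bond orders sum to 3 (valence 4) → 1 H
  atom 10: C, bond orders sum to 3 (valence 4) → 1 H
  atom 11: C, bond orders sum to 4 (valence 4) → 0 H
  atom 12: C, bond orders sum to 3 (valence 4) → 1 H
  atom 13: C, bond orders sum to 3 (valence 4) → 1 H
  atom 14: C, bond orders sum to 3 (valence 4) → 1 H
  atom 15: C, bond orders sum to 3 (valence 4) → 1 H
  atom 16: C, bond orders sum to 3 (valence 4) → 1 H
Totals → C:14, H:12, O:2.
In Hill order: C14H12O2.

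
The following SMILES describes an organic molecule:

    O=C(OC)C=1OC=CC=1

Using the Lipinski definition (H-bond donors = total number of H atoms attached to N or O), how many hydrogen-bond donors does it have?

Donors: find every N or O and count the H atoms it carries.
  atom 1 (O): bond orders sum to 2 → 0 H
  atom 3 (O): bond orders sum to 2 → 0 H
  atom 6 (O): bond orders sum to 2 → 0 H
Lipinski HBD = 0.

0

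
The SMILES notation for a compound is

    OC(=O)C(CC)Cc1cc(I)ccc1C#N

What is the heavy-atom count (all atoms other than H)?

16

Every atom symbol written in the SMILES (organic subset) is one heavy atom; implicit H are not written.
Heavy atoms by element → C:12, I:1, N:1, O:2.
Total: 16.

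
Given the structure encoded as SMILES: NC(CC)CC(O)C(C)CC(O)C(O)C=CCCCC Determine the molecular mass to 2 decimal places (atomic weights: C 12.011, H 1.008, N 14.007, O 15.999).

287.44 g/mol

First, the molecular formula is C16H33NO3 (counting implicit H from valence).
  C: 16 × 12.011 = 192.176
  H: 33 × 1.008 = 33.264
  N: 1 × 14.007 = 14.007
  O: 3 × 15.999 = 47.997
Sum: 16×12.011 + 33×1.008 + 1×14.007 + 3×15.999 = 287.444 → 287.44 g/mol.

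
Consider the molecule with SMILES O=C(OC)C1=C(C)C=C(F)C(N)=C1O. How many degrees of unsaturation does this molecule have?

5

Molecular formula: C9H10FNO3.
DoU = (2C + 2 + N − H − X) / 2, where X is the halogen count and O/S are ignored.
    = (2·9 + 2 + 1 − 10 − 1) / 2 = 10 / 2 = 5.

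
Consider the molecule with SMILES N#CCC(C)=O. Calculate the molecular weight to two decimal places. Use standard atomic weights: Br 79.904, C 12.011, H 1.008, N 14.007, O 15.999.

83.09 g/mol

First, the molecular formula is C4H5NO (counting implicit H from valence).
  C: 4 × 12.011 = 48.044
  H: 5 × 1.008 = 5.040
  N: 1 × 14.007 = 14.007
  O: 1 × 15.999 = 15.999
Sum: 4×12.011 + 5×1.008 + 1×14.007 + 1×15.999 = 83.090 → 83.09 g/mol.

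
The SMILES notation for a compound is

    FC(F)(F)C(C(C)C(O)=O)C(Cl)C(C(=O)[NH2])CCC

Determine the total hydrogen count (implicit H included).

Walk through each heavy atom and fill implicit hydrogens from standard valence (C 4, N 3, O 2, S 2, halogen 1):
  atom 1: F (halogen, monovalent) → 0 H
  atom 2: C, bond orders sum to 4 (valence 4) → 0 H
  atom 3: F (halogen, monovalent) → 0 H
  atom 4: F (halogen, monovalent) → 0 H
  atom 5: C, bond orders sum to 3 (valence 4) → 1 H
  atom 6: C, bond orders sum to 3 (valence 4) → 1 H
  atom 7: C, bond orders sum to 1 (valence 4) → 3 H
  atom 8: C, bond orders sum to 4 (valence 4) → 0 H
  atom 9: O, bond orders sum to 1 (valence 2) → 1 H
  atom 10: O, bond orders sum to 2 (valence 2) → 0 H
  atom 11: C, bond orders sum to 3 (valence 4) → 1 H
  atom 12: Cl (halogen, monovalent) → 0 H
  atom 13: C, bond orders sum to 3 (valence 4) → 1 H
  atom 14: C, bond orders sum to 4 (valence 4) → 0 H
  atom 15: O, bond orders sum to 2 (valence 2) → 0 H
  atom 16: N with explicit H count 2
  atom 17: C, bond orders sum to 2 (valence 4) → 2 H
  atom 18: C, bond orders sum to 2 (valence 4) → 2 H
  atom 19: C, bond orders sum to 1 (valence 4) → 3 H
Total hydrogens: 17.

17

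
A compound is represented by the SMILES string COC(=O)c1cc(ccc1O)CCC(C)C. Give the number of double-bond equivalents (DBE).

5

Molecular formula: C13H18O3.
DoU = (2C + 2 + N − H − X) / 2, where X is the halogen count and O/S are ignored.
    = (2·13 + 2 + 0 − 18 − 0) / 2 = 10 / 2 = 5.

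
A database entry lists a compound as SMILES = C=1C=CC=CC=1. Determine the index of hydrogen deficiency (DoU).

4

Degree of unsaturation = (number of rings) + (number of π bonds).
Ring closures in the SMILES: 1.
π bonds: 3 double bonds (each 1 DoU) → 3 DoU from unsaturation.
Total DoU = 1 + 3 = 4.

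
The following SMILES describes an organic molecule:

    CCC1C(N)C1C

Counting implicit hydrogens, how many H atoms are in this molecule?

13

Walk through each heavy atom and fill implicit hydrogens from standard valence (C 4, N 3, O 2, S 2, halogen 1):
  atom 1: C, bond orders sum to 1 (valence 4) → 3 H
  atom 2: C, bond orders sum to 2 (valence 4) → 2 H
  atom 3: C, bond orders sum to 3 (valence 4) → 1 H
  atom 4: C, bond orders sum to 3 (valence 4) → 1 H
  atom 5: N, bond orders sum to 1 (valence 3) → 2 H
  atom 6: C, bond orders sum to 3 (valence 4) → 1 H
  atom 7: C, bond orders sum to 1 (valence 4) → 3 H
Total hydrogens: 13.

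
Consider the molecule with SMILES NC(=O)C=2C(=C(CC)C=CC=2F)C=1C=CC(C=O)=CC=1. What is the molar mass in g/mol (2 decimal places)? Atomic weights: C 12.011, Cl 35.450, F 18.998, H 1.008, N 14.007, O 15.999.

271.29 g/mol

First, the molecular formula is C16H14FNO2 (counting implicit H from valence).
  C: 16 × 12.011 = 192.176
  F: 1 × 18.998 = 18.998
  H: 14 × 1.008 = 14.112
  N: 1 × 14.007 = 14.007
  O: 2 × 15.999 = 31.998
Sum: 16×12.011 + 1×18.998 + 14×1.008 + 1×14.007 + 2×15.999 = 271.291 → 271.29 g/mol.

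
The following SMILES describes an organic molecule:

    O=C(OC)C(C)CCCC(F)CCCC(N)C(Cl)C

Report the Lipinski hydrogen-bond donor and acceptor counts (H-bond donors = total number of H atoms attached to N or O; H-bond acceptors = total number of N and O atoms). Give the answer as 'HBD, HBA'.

Donors: find every N or O and count the H atoms it carries.
  atom 1 (O): bond orders sum to 2 → 0 H
  atom 3 (O): bond orders sum to 2 → 0 H
  atom 16 (N): bond orders sum to 1 → 2 H
Lipinski HBD = 2.
Acceptors: N atoms = 1, O atoms = 2 → HBA = 3.

2, 3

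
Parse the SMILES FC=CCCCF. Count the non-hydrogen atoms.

Every atom symbol written in the SMILES (organic subset) is one heavy atom; implicit H are not written.
Heavy atoms by element → C:5, F:2.
Total: 7.

7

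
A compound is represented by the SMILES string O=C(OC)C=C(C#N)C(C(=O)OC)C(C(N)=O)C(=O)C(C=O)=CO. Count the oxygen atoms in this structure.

8

Scan the SMILES for O atoms (remember two-letter symbols like Cl and Br are single atoms).
Oxygen count: 8.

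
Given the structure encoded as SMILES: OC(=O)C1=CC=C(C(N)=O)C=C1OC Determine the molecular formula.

C9H9NO4

Walk through each heavy atom and fill implicit hydrogens from standard valence (C 4, N 3, O 2, S 2, halogen 1):
  atom 1: O, bond orders sum to 1 (valence 2) → 1 H
  atom 2: C, bond orders sum to 4 (valence 4) → 0 H
  atom 3: O, bond orders sum to 2 (valence 2) → 0 H
  atom 4: C, bond orders sum to 4 (valence 4) → 0 H
  atom 5: C, bond orders sum to 3 (valence 4) → 1 H
  atom 6: C, bond orders sum to 3 (valence 4) → 1 H
  atom 7: C, bond orders sum to 4 (valence 4) → 0 H
  atom 8: C, bond orders sum to 4 (valence 4) → 0 H
  atom 9: N, bond orders sum to 1 (valence 3) → 2 H
  atom 10: O, bond orders sum to 2 (valence 2) → 0 H
  atom 11: C, bond orders sum to 3 (valence 4) → 1 H
  atom 12: C, bond orders sum to 4 (valence 4) → 0 H
  atom 13: O, bond orders sum to 2 (valence 2) → 0 H
  atom 14: C, bond orders sum to 1 (valence 4) → 3 H
Totals → C:9, H:9, N:1, O:4.
In Hill order: C9H9NO4.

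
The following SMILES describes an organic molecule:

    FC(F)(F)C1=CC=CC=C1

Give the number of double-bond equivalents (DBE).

Molecular formula: C7H5F3.
DoU = (2C + 2 + N − H − X) / 2, where X is the halogen count and O/S are ignored.
    = (2·7 + 2 + 0 − 5 − 3) / 2 = 8 / 2 = 4.

4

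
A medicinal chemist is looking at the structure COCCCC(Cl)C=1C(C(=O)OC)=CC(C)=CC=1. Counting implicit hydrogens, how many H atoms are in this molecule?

Walk through each heavy atom and fill implicit hydrogens from standard valence (C 4, N 3, O 2, S 2, halogen 1):
  atom 1: C, bond orders sum to 1 (valence 4) → 3 H
  atom 2: O, bond orders sum to 2 (valence 2) → 0 H
  atom 3: C, bond orders sum to 2 (valence 4) → 2 H
  atom 4: C, bond orders sum to 2 (valence 4) → 2 H
  atom 5: C, bond orders sum to 2 (valence 4) → 2 H
  atom 6: C, bond orders sum to 3 (valence 4) → 1 H
  atom 7: Cl (halogen, monovalent) → 0 H
  atom 8: C, bond orders sum to 4 (valence 4) → 0 H
  atom 9: C, bond orders sum to 4 (valence 4) → 0 H
  atom 10: C, bond orders sum to 4 (valence 4) → 0 H
  atom 11: O, bond orders sum to 2 (valence 2) → 0 H
  atom 12: O, bond orders sum to 2 (valence 2) → 0 H
  atom 13: C, bond orders sum to 1 (valence 4) → 3 H
  atom 14: C, bond orders sum to 3 (valence 4) → 1 H
  atom 15: C, bond orders sum to 4 (valence 4) → 0 H
  atom 16: C, bond orders sum to 1 (valence 4) → 3 H
  atom 17: C, bond orders sum to 3 (valence 4) → 1 H
  atom 18: C, bond orders sum to 3 (valence 4) → 1 H
Total hydrogens: 19.

19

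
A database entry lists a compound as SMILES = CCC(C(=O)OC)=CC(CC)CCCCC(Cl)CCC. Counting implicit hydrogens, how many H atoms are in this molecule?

Walk through each heavy atom and fill implicit hydrogens from standard valence (C 4, N 3, O 2, S 2, halogen 1):
  atom 1: C, bond orders sum to 1 (valence 4) → 3 H
  atom 2: C, bond orders sum to 2 (valence 4) → 2 H
  atom 3: C, bond orders sum to 4 (valence 4) → 0 H
  atom 4: C, bond orders sum to 4 (valence 4) → 0 H
  atom 5: O, bond orders sum to 2 (valence 2) → 0 H
  atom 6: O, bond orders sum to 2 (valence 2) → 0 H
  atom 7: C, bond orders sum to 1 (valence 4) → 3 H
  atom 8: C, bond orders sum to 3 (valence 4) → 1 H
  atom 9: C, bond orders sum to 3 (valence 4) → 1 H
  atom 10: C, bond orders sum to 2 (valence 4) → 2 H
  atom 11: C, bond orders sum to 1 (valence 4) → 3 H
  atom 12: C, bond orders sum to 2 (valence 4) → 2 H
  atom 13: C, bond orders sum to 2 (valence 4) → 2 H
  atom 14: C, bond orders sum to 2 (valence 4) → 2 H
  atom 15: C, bond orders sum to 2 (valence 4) → 2 H
  atom 16: C, bond orders sum to 3 (valence 4) → 1 H
  atom 17: Cl (halogen, monovalent) → 0 H
  atom 18: C, bond orders sum to 2 (valence 4) → 2 H
  atom 19: C, bond orders sum to 2 (valence 4) → 2 H
  atom 20: C, bond orders sum to 1 (valence 4) → 3 H
Total hydrogens: 31.

31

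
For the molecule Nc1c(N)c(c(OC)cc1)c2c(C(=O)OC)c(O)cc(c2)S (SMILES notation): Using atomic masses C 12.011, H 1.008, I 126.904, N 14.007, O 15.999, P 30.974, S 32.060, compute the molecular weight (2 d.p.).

First, the molecular formula is C15H16N2O4S (counting implicit H from valence).
  C: 15 × 12.011 = 180.165
  H: 16 × 1.008 = 16.128
  N: 2 × 14.007 = 28.014
  O: 4 × 15.999 = 63.996
  S: 1 × 32.060 = 32.060
Sum: 15×12.011 + 16×1.008 + 2×14.007 + 4×15.999 + 1×32.060 = 320.363 → 320.36 g/mol.

320.36 g/mol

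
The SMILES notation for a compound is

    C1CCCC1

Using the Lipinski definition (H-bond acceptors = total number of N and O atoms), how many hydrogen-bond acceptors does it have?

N atoms: 0; O atoms: 0.
Lipinski HBA = 0 + 0 = 0.

0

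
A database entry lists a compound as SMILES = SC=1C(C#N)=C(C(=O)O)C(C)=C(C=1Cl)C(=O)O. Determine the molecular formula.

Walk through each heavy atom and fill implicit hydrogens from standard valence (C 4, N 3, O 2, S 2, halogen 1):
  atom 1: S, bond orders sum to 1 (valence 2) → 1 H
  atom 2: C, bond orders sum to 4 (valence 4) → 0 H
  atom 3: C, bond orders sum to 4 (valence 4) → 0 H
  atom 4: C, bond orders sum to 4 (valence 4) → 0 H
  atom 5: N, bond orders sum to 3 (valence 3) → 0 H
  atom 6: C, bond orders sum to 4 (valence 4) → 0 H
  atom 7: C, bond orders sum to 4 (valence 4) → 0 H
  atom 8: O, bond orders sum to 2 (valence 2) → 0 H
  atom 9: O, bond orders sum to 1 (valence 2) → 1 H
  atom 10: C, bond orders sum to 4 (valence 4) → 0 H
  atom 11: C, bond orders sum to 1 (valence 4) → 3 H
  atom 12: C, bond orders sum to 4 (valence 4) → 0 H
  atom 13: C, bond orders sum to 4 (valence 4) → 0 H
  atom 14: Cl (halogen, monovalent) → 0 H
  atom 15: C, bond orders sum to 4 (valence 4) → 0 H
  atom 16: O, bond orders sum to 2 (valence 2) → 0 H
  atom 17: O, bond orders sum to 1 (valence 2) → 1 H
Totals → C:10, H:6, Cl:1, N:1, O:4, S:1.
In Hill order: C10H6ClNO4S.

C10H6ClNO4S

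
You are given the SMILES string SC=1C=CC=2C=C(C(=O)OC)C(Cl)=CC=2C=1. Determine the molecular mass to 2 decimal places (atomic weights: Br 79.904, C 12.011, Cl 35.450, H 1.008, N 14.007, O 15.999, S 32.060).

252.71 g/mol

First, the molecular formula is C12H9ClO2S (counting implicit H from valence).
  C: 12 × 12.011 = 144.132
  Cl: 1 × 35.450 = 35.450
  H: 9 × 1.008 = 9.072
  O: 2 × 15.999 = 31.998
  S: 1 × 32.060 = 32.060
Sum: 12×12.011 + 1×35.450 + 9×1.008 + 2×15.999 + 1×32.060 = 252.712 → 252.71 g/mol.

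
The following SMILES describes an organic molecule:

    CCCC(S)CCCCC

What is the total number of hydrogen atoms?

Walk through each heavy atom and fill implicit hydrogens from standard valence (C 4, N 3, O 2, S 2, halogen 1):
  atom 1: C, bond orders sum to 1 (valence 4) → 3 H
  atom 2: C, bond orders sum to 2 (valence 4) → 2 H
  atom 3: C, bond orders sum to 2 (valence 4) → 2 H
  atom 4: C, bond orders sum to 3 (valence 4) → 1 H
  atom 5: S, bond orders sum to 1 (valence 2) → 1 H
  atom 6: C, bond orders sum to 2 (valence 4) → 2 H
  atom 7: C, bond orders sum to 2 (valence 4) → 2 H
  atom 8: C, bond orders sum to 2 (valence 4) → 2 H
  atom 9: C, bond orders sum to 2 (valence 4) → 2 H
  atom 10: C, bond orders sum to 1 (valence 4) → 3 H
Total hydrogens: 20.

20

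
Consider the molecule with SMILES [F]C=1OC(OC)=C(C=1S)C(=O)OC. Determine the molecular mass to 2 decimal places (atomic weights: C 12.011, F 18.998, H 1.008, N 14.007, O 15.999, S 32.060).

206.19 g/mol

First, the molecular formula is C7H7FO4S (counting implicit H from valence).
  C: 7 × 12.011 = 84.077
  F: 1 × 18.998 = 18.998
  H: 7 × 1.008 = 7.056
  O: 4 × 15.999 = 63.996
  S: 1 × 32.060 = 32.060
Sum: 7×12.011 + 1×18.998 + 7×1.008 + 4×15.999 + 1×32.060 = 206.187 → 206.19 g/mol.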